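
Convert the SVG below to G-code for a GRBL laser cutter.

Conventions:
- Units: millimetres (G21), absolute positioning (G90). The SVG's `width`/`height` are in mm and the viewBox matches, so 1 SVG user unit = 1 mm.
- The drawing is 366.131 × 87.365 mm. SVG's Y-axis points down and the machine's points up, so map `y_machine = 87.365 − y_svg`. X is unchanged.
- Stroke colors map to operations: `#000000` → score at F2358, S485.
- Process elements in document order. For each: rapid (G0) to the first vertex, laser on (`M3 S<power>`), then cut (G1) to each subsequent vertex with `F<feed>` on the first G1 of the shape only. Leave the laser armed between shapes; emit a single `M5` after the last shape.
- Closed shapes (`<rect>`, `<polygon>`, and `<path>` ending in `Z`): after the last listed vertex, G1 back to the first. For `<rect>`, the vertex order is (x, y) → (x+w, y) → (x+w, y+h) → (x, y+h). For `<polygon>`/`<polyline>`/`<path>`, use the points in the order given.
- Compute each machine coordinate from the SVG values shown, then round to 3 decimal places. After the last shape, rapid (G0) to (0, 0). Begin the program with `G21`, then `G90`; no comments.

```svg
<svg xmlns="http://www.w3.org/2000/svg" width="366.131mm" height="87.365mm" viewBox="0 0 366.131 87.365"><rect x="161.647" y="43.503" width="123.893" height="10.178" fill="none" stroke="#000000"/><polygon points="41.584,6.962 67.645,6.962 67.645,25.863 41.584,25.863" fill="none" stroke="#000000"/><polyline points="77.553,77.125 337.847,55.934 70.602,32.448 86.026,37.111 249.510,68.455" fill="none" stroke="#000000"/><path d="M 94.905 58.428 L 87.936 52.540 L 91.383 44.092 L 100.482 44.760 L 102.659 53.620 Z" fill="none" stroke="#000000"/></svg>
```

Since the viewBox matches the mm dimensions, user units are millimetres directly. The only transform is the Y-flip y_m = 87.365 − y_svg.

Shape 1 is a rectangle drawn with `<rect>`. Its stroke #000000 means score at S485, F2358. After flipping Y the toolpath is (161.647,43.862) → (285.540,43.862) → (285.540,33.684) → (161.647,33.684) → (161.647,43.862), returning to the start.

Shape 2 is a rectangle drawn with `<polygon>`. Its stroke #000000 means score at S485, F2358. After flipping Y the toolpath is (41.584,80.403) → (67.645,80.403) → (67.645,61.502) → (41.584,61.502) → (41.584,80.403), returning to the start.

Shape 3 is a open polyline drawn with `<polyline>`. Its stroke #000000 means score at S485, F2358. After flipping Y the toolpath is (77.553,10.240) → (337.847,31.431) → (70.602,54.917) → (86.026,50.254) → (249.510,18.910).

Shape 4 is a regular polygon drawn with `<path>`. Its stroke #000000 means score at S485, F2358. After flipping Y the toolpath is (94.905,28.937) → (87.936,34.825) → (91.383,43.273) → (100.482,42.605) → (102.659,33.745) → (94.905,28.937), returning to the start.

G21
G90
G0 X161.647 Y43.862
M3 S485
G1 X285.540 Y43.862 F2358
G1 X285.540 Y33.684
G1 X161.647 Y33.684
G1 X161.647 Y43.862
G0 X41.584 Y80.403
M3 S485
G1 X67.645 Y80.403 F2358
G1 X67.645 Y61.502
G1 X41.584 Y61.502
G1 X41.584 Y80.403
G0 X77.553 Y10.240
M3 S485
G1 X337.847 Y31.431 F2358
G1 X70.602 Y54.917
G1 X86.026 Y50.254
G1 X249.510 Y18.910
G0 X94.905 Y28.937
M3 S485
G1 X87.936 Y34.825 F2358
G1 X91.383 Y43.273
G1 X100.482 Y42.605
G1 X102.659 Y33.745
G1 X94.905 Y28.937
M5
G0 X0.000 Y0.000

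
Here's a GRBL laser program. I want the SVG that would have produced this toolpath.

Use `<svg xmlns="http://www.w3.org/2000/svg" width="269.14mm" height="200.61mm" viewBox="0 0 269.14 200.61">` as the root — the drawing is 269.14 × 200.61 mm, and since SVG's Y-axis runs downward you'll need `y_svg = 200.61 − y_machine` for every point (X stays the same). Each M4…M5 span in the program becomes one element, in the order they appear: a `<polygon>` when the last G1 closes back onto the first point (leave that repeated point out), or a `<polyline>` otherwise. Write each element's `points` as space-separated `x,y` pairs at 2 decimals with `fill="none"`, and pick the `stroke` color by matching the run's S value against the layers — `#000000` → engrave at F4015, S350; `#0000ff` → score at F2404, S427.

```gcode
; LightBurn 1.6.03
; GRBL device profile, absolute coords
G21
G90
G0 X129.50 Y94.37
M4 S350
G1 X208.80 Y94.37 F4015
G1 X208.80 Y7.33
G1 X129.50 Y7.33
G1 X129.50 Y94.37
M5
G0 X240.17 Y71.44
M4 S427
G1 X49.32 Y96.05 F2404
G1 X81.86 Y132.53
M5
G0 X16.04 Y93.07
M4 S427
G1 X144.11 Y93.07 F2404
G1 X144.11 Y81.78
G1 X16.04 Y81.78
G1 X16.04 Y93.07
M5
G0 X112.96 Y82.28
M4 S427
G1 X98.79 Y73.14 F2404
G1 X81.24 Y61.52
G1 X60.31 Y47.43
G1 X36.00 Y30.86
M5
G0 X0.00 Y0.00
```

<svg xmlns="http://www.w3.org/2000/svg" width="269.14mm" height="200.61mm" viewBox="0 0 269.14 200.61">
  <polygon points="129.50,106.24 208.80,106.24 208.80,193.28 129.50,193.28" fill="none" stroke="#000000"/>
  <polyline points="240.17,129.17 49.32,104.56 81.86,68.08" fill="none" stroke="#0000ff"/>
  <polygon points="16.04,107.54 144.11,107.54 144.11,118.83 16.04,118.83" fill="none" stroke="#0000ff"/>
  <polyline points="112.96,118.33 98.79,127.47 81.24,139.09 60.31,153.18 36.00,169.75" fill="none" stroke="#0000ff"/>
</svg>

Machine Y-up, SVG Y-down with viewBox height 200.61, so y_svg = 200.61 − y_machine; X carries over.

Run 1: the run's S350 means `#000000` (engrave). The run returns to its start, so emit a `<polygon>` with points (Y-flipped): 129.50,106.24 208.80,106.24 208.80,193.28 129.50,193.28.

Run 2: the run's S427 means `#0000ff` (score). The run is open, so emit a `<polyline>` with points (Y-flipped): 240.17,129.17 49.32,104.56 81.86,68.08.

Run 3: power S427 maps to stroke `#0000ff` (score). The run returns to its start, so emit a `<polygon>` with points (Y-flipped): 16.04,107.54 144.11,107.54 144.11,118.83 16.04,118.83.

Run 4: power S427 maps to stroke `#0000ff` (score). The run is open, so emit a `<polyline>` with points (Y-flipped): 112.96,118.33 98.79,127.47 81.24,139.09 60.31,153.18 36.00,169.75.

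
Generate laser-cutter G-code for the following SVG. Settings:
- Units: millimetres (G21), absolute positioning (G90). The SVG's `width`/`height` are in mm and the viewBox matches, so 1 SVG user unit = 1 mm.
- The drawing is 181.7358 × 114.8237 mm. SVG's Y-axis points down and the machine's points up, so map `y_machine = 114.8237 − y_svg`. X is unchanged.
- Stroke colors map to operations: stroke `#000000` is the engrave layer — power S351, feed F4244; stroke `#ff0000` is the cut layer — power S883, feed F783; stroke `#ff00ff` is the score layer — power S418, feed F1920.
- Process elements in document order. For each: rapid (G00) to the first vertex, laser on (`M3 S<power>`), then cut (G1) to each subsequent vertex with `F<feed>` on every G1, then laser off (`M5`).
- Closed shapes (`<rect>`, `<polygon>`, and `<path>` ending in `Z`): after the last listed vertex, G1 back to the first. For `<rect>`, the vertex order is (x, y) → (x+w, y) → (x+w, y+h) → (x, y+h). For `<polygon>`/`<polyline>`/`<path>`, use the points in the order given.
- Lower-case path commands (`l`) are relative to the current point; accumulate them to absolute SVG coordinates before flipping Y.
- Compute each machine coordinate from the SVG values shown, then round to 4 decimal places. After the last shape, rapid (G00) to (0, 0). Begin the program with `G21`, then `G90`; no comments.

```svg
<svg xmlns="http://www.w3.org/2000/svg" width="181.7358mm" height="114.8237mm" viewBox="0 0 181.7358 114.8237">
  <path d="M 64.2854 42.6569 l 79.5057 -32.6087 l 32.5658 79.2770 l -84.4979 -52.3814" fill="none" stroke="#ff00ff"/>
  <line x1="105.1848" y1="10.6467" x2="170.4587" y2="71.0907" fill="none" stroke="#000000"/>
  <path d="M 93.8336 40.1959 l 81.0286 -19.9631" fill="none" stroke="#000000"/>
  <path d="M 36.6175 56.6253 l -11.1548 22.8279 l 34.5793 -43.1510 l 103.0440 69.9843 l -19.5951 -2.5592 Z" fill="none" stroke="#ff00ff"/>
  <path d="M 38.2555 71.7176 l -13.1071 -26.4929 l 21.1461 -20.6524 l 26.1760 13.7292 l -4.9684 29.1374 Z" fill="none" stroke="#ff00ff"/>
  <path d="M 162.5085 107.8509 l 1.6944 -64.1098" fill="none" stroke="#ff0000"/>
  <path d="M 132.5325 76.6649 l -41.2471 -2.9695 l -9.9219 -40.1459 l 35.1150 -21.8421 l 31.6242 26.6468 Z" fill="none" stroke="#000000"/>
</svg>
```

Since the viewBox matches the mm dimensions, user units are millimetres directly. The only transform is the Y-flip y_m = 114.8237 − y_svg.

Shape 1 is a open polyline drawn with `<path>`. Its stroke #ff00ff means score at S418, F1920. After flipping Y the toolpath is (64.2854,72.1668) → (143.7911,104.7755) → (176.3569,25.4985) → (91.8590,77.8799).

Shape 2 is a line segment drawn with `<line>`. Its stroke #000000 means engrave at S351, F4244. After flipping Y the toolpath is (105.1848,104.1770) → (170.4587,43.7330).

Shape 3 is a line segment drawn with `<path>`. Its stroke #000000 means engrave at S351, F4244. After flipping Y the toolpath is (93.8336,74.6278) → (174.8622,94.5909).

Shape 4 is a closed polygon drawn with `<path>`. Its stroke #ff00ff means score at S418, F1920. After flipping Y the toolpath is (36.6175,58.1984) → (25.4627,35.3705) → (60.0420,78.5215) → (163.0860,8.5372) → (143.4909,11.0964) → (36.6175,58.1984), returning to the start.

Shape 5 is a regular polygon drawn with `<path>`. Its stroke #ff00ff means score at S418, F1920. After flipping Y the toolpath is (38.2555,43.1061) → (25.1484,69.5990) → (46.2945,90.2514) → (72.4705,76.5222) → (67.5021,47.3848) → (38.2555,43.1061), returning to the start.

Shape 6 is a line segment drawn with `<path>`. Its stroke #ff0000 means cut at S883, F783. After flipping Y the toolpath is (162.5085,6.9728) → (164.2029,71.0826).

Shape 7 is a regular polygon drawn with `<path>`. Its stroke #000000 means engrave at S351, F4244. After flipping Y the toolpath is (132.5325,38.1588) → (91.2854,41.1283) → (81.3635,81.2742) → (116.4785,103.1163) → (148.1027,76.4695) → (132.5325,38.1588), returning to the start.

G21
G90
G00 X64.2854 Y72.1668
M3 S418
G1 X143.7911 Y104.7755 F1920
G1 X176.3569 Y25.4985 F1920
G1 X91.8590 Y77.8799 F1920
M5
G00 X105.1848 Y104.1770
M3 S351
G1 X170.4587 Y43.7330 F4244
M5
G00 X93.8336 Y74.6278
M3 S351
G1 X174.8622 Y94.5909 F4244
M5
G00 X36.6175 Y58.1984
M3 S418
G1 X25.4627 Y35.3705 F1920
G1 X60.0420 Y78.5215 F1920
G1 X163.0860 Y8.5372 F1920
G1 X143.4909 Y11.0964 F1920
G1 X36.6175 Y58.1984 F1920
M5
G00 X38.2555 Y43.1061
M3 S418
G1 X25.1484 Y69.5990 F1920
G1 X46.2945 Y90.2514 F1920
G1 X72.4705 Y76.5222 F1920
G1 X67.5021 Y47.3848 F1920
G1 X38.2555 Y43.1061 F1920
M5
G00 X162.5085 Y6.9728
M3 S883
G1 X164.2029 Y71.0826 F783
M5
G00 X132.5325 Y38.1588
M3 S351
G1 X91.2854 Y41.1283 F4244
G1 X81.3635 Y81.2742 F4244
G1 X116.4785 Y103.1163 F4244
G1 X148.1027 Y76.4695 F4244
G1 X132.5325 Y38.1588 F4244
M5
G00 X0.0000 Y0.0000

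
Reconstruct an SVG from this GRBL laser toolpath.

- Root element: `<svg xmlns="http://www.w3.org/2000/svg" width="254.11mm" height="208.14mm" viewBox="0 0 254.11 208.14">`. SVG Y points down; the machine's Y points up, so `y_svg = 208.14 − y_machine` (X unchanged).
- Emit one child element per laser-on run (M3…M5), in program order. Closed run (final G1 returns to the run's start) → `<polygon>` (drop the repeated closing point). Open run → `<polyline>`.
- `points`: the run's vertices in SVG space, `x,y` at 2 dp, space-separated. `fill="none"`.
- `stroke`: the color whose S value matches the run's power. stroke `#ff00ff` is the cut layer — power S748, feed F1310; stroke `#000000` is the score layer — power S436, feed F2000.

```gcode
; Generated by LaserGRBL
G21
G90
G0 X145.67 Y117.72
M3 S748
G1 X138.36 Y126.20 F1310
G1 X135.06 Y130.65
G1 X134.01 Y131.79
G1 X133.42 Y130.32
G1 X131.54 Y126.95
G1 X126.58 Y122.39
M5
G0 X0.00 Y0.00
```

<svg xmlns="http://www.w3.org/2000/svg" width="254.11mm" height="208.14mm" viewBox="0 0 254.11 208.14">
  <polyline points="145.67,90.42 138.36,81.94 135.06,77.49 134.01,76.35 133.42,77.82 131.54,81.19 126.58,85.75" fill="none" stroke="#ff00ff"/>
</svg>

Each laser-on run becomes one SVG element. Flip Y back into SVG space with y_svg = 208.14 − y_machine. Every run uses S748, so all elements get stroke `#ff00ff` (cut).

Run 1: The run is open, so emit a `<polyline>` with points (Y-flipped): 145.67,90.42 138.36,81.94 135.06,77.49 134.01,76.35 133.42,77.82 131.54,81.19 126.58,85.75.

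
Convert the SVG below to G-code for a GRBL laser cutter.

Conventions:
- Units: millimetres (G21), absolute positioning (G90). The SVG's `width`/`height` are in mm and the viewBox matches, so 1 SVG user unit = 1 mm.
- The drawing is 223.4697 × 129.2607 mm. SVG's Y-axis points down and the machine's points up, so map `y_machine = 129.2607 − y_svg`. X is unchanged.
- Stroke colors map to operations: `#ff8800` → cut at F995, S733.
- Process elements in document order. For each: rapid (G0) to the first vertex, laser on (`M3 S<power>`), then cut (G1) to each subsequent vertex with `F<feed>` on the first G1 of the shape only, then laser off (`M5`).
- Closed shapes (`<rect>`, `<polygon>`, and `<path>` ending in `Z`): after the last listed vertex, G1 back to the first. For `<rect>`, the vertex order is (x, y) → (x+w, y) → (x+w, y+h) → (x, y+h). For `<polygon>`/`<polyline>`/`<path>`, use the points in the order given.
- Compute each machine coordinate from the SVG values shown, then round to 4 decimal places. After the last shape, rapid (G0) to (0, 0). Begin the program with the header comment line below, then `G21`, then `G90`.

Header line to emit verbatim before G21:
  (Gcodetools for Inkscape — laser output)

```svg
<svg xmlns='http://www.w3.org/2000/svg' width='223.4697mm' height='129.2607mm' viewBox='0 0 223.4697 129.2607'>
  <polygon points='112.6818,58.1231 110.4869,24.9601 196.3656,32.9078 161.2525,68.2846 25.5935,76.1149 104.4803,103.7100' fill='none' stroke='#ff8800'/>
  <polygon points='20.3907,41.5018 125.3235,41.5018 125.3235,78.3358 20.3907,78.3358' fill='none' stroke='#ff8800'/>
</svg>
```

(Gcodetools for Inkscape — laser output)
G21
G90
G0 X112.6818 Y71.1376
M3 S733
G1 X110.4869 Y104.3006 F995
G1 X196.3656 Y96.3529
G1 X161.2525 Y60.9761
G1 X25.5935 Y53.1458
G1 X104.4803 Y25.5507
G1 X112.6818 Y71.1376
M5
G0 X20.3907 Y87.7589
M3 S733
G1 X125.3235 Y87.7589 F995
G1 X125.3235 Y50.9249
G1 X20.3907 Y50.9249
G1 X20.3907 Y87.7589
M5
G0 X0.0000 Y0.0000

1 u = 1 mm; y_m = 129.2607 − y.

[1] `<polygon>` closed polygon, #ff8800→cut S733 F995: (112.6818,71.1376) → (110.4869,104.3006) → (196.3656,96.3529) → (161.2525,60.9761) → (25.5935,53.1458) → (104.4803,25.5507) → (112.6818,71.1376) (closed)

[2] `<polygon>` rectangle, #ff8800→cut S733 F995: (20.3907,87.7589) → (125.3235,87.7589) → (125.3235,50.9249) → (20.3907,50.9249) → (20.3907,87.7589) (closed)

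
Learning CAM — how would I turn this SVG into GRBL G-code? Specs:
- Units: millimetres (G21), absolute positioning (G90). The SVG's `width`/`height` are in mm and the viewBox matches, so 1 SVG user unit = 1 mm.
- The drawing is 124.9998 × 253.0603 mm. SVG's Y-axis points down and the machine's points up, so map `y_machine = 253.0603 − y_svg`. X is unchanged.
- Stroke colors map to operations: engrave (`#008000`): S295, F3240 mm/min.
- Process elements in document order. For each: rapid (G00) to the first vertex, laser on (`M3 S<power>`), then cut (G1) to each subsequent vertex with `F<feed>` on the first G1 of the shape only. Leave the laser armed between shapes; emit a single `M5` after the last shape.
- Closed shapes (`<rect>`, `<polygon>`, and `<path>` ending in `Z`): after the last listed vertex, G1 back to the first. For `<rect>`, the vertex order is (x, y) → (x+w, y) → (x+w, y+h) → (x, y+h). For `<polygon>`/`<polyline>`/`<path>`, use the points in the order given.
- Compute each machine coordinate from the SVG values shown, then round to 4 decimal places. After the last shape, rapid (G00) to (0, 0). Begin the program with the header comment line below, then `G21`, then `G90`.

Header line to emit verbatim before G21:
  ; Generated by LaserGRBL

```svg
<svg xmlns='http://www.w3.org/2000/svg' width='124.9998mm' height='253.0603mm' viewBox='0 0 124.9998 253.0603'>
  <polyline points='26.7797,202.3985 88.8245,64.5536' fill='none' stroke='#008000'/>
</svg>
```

; Generated by LaserGRBL
G21
G90
G00 X26.7797 Y50.6618
M3 S295
G1 X88.8245 Y188.5067 F3240
M5
G00 X0.0000 Y0.0000

Since the viewBox matches the mm dimensions, user units are millimetres directly. The only transform is the Y-flip y_m = 253.0603 − y_svg.

Shape 1 is a line segment drawn with `<polyline>`. Its stroke #008000 means engrave at S295, F3240. After flipping Y the toolpath is (26.7797,50.6618) → (88.8245,188.5067).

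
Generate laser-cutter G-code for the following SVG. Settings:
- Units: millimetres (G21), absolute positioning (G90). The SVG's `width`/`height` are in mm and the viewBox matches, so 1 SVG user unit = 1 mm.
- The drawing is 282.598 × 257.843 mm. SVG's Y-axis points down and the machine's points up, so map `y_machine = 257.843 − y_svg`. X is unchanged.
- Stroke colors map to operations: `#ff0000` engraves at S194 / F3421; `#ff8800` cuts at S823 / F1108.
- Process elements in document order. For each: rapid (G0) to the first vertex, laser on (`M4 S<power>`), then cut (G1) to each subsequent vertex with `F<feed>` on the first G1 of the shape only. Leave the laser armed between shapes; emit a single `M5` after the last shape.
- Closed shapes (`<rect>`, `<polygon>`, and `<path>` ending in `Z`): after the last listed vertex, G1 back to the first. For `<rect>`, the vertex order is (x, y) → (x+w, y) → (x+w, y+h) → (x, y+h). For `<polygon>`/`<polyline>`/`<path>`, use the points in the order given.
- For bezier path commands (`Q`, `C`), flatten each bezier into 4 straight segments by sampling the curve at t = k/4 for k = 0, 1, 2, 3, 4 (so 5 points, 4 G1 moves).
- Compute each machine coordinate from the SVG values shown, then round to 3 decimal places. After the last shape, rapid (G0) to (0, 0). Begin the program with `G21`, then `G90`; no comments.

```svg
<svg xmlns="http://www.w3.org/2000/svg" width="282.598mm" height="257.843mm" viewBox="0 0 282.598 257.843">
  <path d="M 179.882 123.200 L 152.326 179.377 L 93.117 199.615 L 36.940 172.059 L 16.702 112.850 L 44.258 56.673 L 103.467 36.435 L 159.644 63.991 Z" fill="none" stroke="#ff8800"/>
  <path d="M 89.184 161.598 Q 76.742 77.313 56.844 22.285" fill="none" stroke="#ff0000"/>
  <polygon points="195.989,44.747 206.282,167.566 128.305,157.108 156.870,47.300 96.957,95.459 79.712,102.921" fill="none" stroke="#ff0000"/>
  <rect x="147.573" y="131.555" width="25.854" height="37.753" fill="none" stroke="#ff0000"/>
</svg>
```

G21
G90
G0 X179.882 Y134.643
M4 S823
G1 X152.326 Y78.466 F1108
G1 X93.117 Y58.228
G1 X36.940 Y85.784
G1 X16.702 Y144.993
G1 X44.258 Y201.170
G1 X103.467 Y221.408
G1 X159.644 Y193.852
G1 X179.882 Y134.643
G0 X89.184 Y96.245
M4 S194
G1 X82.497 Y136.559 F3421
G1 X74.878 Y173.216
G1 X66.327 Y206.215
G1 X56.844 Y235.558
G0 X195.989 Y213.096
M4 S194
G1 X206.282 Y90.277 F3421
G1 X128.305 Y100.735
G1 X156.870 Y210.543
G1 X96.957 Y162.384
G1 X79.712 Y154.922
G1 X195.989 Y213.096
G0 X147.573 Y126.288
M4 S194
G1 X173.427 Y126.288 F3421
G1 X173.427 Y88.535
G1 X147.573 Y88.535
G1 X147.573 Y126.288
M5
G0 X0.000 Y0.000

Since the viewBox matches the mm dimensions, user units are millimetres directly. The only transform is the Y-flip y_m = 257.843 − y_svg.

Shape 1 is a regular polygon drawn with `<path>`. Its stroke #ff8800 means cut at S823, F1108. After flipping Y the toolpath is (179.882,134.643) → (152.326,78.466) → (93.117,58.228) → (36.940,85.784) → (16.702,144.993) → (44.258,201.170) → (103.467,221.408) → (159.644,193.852) → (179.882,134.643), returning to the start.

Shape 2 is a quadratic bezier drawn with `<path>`. Its stroke #ff0000 means engrave at S194, F3421. After flipping Y the toolpath is (89.184,96.245) → (82.497,136.559) → (74.878,173.216) → (66.327,206.215) → (56.844,235.558).

Shape 3 is a closed polygon drawn with `<polygon>`. Its stroke #ff0000 means engrave at S194, F3421. After flipping Y the toolpath is (195.989,213.096) → (206.282,90.277) → (128.305,100.735) → (156.870,210.543) → (96.957,162.384) → (79.712,154.922) → (195.989,213.096), returning to the start.

Shape 4 is a rectangle drawn with `<rect>`. Its stroke #ff0000 means engrave at S194, F3421. After flipping Y the toolpath is (147.573,126.288) → (173.427,126.288) → (173.427,88.535) → (147.573,88.535) → (147.573,126.288), returning to the start.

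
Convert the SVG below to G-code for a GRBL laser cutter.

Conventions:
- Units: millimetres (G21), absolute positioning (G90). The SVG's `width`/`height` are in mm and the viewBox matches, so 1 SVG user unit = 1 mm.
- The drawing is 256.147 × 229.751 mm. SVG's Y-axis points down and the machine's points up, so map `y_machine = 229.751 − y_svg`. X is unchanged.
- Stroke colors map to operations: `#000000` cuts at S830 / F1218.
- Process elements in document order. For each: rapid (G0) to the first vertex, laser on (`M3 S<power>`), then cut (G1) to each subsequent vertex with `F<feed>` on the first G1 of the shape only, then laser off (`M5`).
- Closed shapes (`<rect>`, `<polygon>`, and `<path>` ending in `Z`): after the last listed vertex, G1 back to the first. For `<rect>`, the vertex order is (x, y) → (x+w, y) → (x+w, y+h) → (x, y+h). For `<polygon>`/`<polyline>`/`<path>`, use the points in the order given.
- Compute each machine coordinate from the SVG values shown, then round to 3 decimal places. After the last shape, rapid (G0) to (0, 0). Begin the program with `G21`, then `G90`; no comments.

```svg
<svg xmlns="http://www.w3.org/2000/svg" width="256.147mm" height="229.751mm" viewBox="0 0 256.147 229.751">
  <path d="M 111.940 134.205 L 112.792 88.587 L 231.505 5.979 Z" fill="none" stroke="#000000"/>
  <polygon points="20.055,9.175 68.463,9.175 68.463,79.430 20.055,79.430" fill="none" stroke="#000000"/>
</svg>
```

G21
G90
G0 X111.940 Y95.546
M3 S830
G1 X112.792 Y141.164 F1218
G1 X231.505 Y223.772
G1 X111.940 Y95.546
M5
G0 X20.055 Y220.576
M3 S830
G1 X68.463 Y220.576 F1218
G1 X68.463 Y150.321
G1 X20.055 Y150.321
G1 X20.055 Y220.576
M5
G0 X0.000 Y0.000

Since the viewBox matches the mm dimensions, user units are millimetres directly. The only transform is the Y-flip y_m = 229.751 − y_svg.

Shape 1 is a closed polygon drawn with `<path>`. Its stroke #000000 means cut at S830, F1218. After flipping Y the toolpath is (111.940,95.546) → (112.792,141.164) → (231.505,223.772) → (111.940,95.546), returning to the start.

Shape 2 is a rectangle drawn with `<polygon>`. Its stroke #000000 means cut at S830, F1218. After flipping Y the toolpath is (20.055,220.576) → (68.463,220.576) → (68.463,150.321) → (20.055,150.321) → (20.055,220.576), returning to the start.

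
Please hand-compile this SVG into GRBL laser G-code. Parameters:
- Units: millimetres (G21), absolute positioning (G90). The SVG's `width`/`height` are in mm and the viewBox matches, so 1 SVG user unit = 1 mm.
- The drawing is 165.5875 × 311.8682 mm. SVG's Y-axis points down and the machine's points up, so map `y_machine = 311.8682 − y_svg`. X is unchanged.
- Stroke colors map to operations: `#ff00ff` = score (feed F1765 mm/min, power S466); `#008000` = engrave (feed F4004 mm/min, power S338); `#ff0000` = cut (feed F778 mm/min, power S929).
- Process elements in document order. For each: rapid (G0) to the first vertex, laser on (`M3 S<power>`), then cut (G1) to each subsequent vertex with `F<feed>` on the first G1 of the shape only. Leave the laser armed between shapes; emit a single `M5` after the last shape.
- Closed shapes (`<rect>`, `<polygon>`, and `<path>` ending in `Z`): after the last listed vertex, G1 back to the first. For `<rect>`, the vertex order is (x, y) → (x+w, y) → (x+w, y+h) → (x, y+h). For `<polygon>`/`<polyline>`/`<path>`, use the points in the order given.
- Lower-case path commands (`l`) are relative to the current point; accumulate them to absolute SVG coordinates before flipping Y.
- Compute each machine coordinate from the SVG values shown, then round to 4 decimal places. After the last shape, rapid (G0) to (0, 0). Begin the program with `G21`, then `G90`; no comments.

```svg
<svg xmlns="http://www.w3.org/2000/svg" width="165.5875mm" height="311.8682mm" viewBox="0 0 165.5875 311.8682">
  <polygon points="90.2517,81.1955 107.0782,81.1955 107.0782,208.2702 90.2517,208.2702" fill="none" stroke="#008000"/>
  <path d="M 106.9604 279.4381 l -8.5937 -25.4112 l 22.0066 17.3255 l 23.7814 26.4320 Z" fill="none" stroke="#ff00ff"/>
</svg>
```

viewBox `0 0 165.5875 311.8682` with mm width/height → 1 unit = 1 mm. Flip: y_m = 311.8682 − y_svg.

**Shape 1** — `<polygon>` rectangle, stroke `#008000` → engrave (S338, F4004). Machine vertices: (90.2517,230.6727) → (107.0782,230.6727) → (107.0782,103.5980) → (90.2517,103.5980) → (90.2517,230.6727). Closed: final G1 returns to the first vertex.

**Shape 2** — `<path>` closed polygon, stroke `#ff00ff` → score (S466, F1765). Machine vertices: (106.9604,32.4301) → (98.3667,57.8413) → (120.3733,40.5158) → (144.1547,14.0838) → (106.9604,32.4301). Closed: final G1 returns to the first vertex.

G21
G90
G0 X90.2517 Y230.6727
M3 S338
G1 X107.0782 Y230.6727 F4004
G1 X107.0782 Y103.5980
G1 X90.2517 Y103.5980
G1 X90.2517 Y230.6727
G0 X106.9604 Y32.4301
M3 S466
G1 X98.3667 Y57.8413 F1765
G1 X120.3733 Y40.5158
G1 X144.1547 Y14.0838
G1 X106.9604 Y32.4301
M5
G0 X0.0000 Y0.0000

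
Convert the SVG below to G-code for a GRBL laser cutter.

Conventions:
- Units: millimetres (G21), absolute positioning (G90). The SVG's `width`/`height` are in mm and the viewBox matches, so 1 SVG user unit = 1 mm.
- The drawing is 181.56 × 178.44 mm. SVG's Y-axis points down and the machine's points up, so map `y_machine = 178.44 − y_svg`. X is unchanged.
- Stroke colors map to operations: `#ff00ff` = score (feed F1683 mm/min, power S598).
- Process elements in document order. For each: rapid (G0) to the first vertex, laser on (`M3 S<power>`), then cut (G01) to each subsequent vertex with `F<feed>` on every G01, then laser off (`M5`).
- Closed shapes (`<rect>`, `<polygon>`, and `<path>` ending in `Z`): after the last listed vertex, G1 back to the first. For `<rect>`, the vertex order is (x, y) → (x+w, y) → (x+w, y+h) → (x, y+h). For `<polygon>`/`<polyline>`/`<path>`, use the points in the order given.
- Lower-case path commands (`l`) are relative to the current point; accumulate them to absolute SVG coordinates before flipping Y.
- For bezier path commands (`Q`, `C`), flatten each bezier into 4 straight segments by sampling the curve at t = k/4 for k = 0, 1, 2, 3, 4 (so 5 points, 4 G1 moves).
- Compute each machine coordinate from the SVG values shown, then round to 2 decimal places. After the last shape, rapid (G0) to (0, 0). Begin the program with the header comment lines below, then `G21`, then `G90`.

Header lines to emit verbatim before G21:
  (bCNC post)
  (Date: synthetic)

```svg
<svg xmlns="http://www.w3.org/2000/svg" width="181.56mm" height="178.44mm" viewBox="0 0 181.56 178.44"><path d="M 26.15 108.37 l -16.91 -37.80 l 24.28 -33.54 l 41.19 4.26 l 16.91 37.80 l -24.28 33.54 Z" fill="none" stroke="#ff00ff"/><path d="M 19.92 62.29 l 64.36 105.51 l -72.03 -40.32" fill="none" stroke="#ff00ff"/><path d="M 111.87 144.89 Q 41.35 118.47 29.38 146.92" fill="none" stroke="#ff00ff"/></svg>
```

(bCNC post)
(Date: synthetic)
G21
G90
G0 X26.15 Y70.07
M3 S598
G01 X9.24 Y107.87 F1683
G01 X33.52 Y141.41 F1683
G01 X74.71 Y137.15 F1683
G01 X91.62 Y99.35 F1683
G01 X67.34 Y65.81 F1683
G01 X26.15 Y70.07 F1683
M5
G0 X19.92 Y116.15
M3 S598
G01 X84.28 Y10.64 F1683
G01 X12.25 Y50.96 F1683
M5
G0 X111.87 Y33.55
M3 S598
G01 X80.27 Y43.33 F1683
G01 X55.99 Y46.25 F1683
G01 X39.02 Y42.32 F1683
G01 X29.38 Y31.52 F1683
M5
G0 X0.00 Y0.00

viewBox `0 0 181.56 178.44` with mm width/height → 1 unit = 1 mm. Flip: y_m = 178.44 − y_svg.

**Shape 1** — `<path>` regular polygon, stroke `#ff00ff` → score (S598, F1683). Machine vertices: (26.15,70.07) → (9.24,107.87) → (33.52,141.41) → (74.71,137.15) → (91.62,99.35) → (67.34,65.81) → (26.15,70.07). Closed: final G1 returns to the first vertex.

**Shape 2** — `<path>` open polyline, stroke `#ff00ff` → score (S598, F1683). Machine vertices: (19.92,116.15) → (84.28,10.64) → (12.25,50.96). Open path.

**Shape 3** — `<path>` quadratic bezier, stroke `#ff00ff` → score (S598, F1683). Control points (SVG): P0=(111.87,144.89), P1=(41.35,118.47), P2=(29.38,146.92); sampled at t=k/4. Machine vertices: (111.87,33.55) → (80.27,43.33) → (55.99,46.25) → (39.02,42.32) → (29.38,31.52). Open path.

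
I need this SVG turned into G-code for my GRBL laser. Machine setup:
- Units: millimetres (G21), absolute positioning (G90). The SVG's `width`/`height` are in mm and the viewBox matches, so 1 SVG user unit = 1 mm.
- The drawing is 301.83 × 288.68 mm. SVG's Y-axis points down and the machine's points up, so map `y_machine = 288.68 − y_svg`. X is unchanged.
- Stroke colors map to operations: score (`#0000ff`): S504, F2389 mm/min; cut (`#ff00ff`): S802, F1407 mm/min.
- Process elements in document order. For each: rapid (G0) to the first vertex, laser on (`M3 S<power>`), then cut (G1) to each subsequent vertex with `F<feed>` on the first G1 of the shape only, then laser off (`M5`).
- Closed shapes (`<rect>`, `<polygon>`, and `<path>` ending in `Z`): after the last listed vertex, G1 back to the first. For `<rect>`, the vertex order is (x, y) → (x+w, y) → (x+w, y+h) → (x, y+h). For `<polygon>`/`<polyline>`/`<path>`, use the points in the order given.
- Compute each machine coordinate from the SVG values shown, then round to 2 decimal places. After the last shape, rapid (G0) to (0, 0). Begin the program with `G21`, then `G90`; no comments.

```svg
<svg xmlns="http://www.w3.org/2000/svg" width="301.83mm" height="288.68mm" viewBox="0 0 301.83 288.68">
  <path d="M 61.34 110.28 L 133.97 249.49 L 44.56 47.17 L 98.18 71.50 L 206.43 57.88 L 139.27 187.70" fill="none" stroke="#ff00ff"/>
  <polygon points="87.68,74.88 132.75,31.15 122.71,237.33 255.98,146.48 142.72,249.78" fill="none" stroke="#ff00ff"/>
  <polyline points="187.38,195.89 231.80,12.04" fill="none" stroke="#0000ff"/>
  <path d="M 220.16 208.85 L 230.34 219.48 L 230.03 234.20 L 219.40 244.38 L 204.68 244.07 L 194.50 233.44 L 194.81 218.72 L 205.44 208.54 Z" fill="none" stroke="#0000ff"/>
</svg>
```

G21
G90
G0 X61.34 Y178.40
M3 S802
G1 X133.97 Y39.19 F1407
G1 X44.56 Y241.51
G1 X98.18 Y217.18
G1 X206.43 Y230.80
G1 X139.27 Y100.98
M5
G0 X87.68 Y213.80
M3 S802
G1 X132.75 Y257.53 F1407
G1 X122.71 Y51.35
G1 X255.98 Y142.20
G1 X142.72 Y38.90
G1 X87.68 Y213.80
M5
G0 X187.38 Y92.79
M3 S504
G1 X231.80 Y276.64 F2389
M5
G0 X220.16 Y79.83
M3 S504
G1 X230.34 Y69.20 F2389
G1 X230.03 Y54.48
G1 X219.40 Y44.30
G1 X204.68 Y44.61
G1 X194.50 Y55.24
G1 X194.81 Y69.96
G1 X205.44 Y80.14
G1 X220.16 Y79.83
M5
G0 X0.00 Y0.00

viewBox `0 0 301.83 288.68` with mm width/height → 1 unit = 1 mm. Flip: y_m = 288.68 − y_svg.

**Shape 1** — `<path>` open polyline, stroke `#ff00ff` → cut (S802, F1407). Machine vertices: (61.34,178.40) → (133.97,39.19) → (44.56,241.51) → (98.18,217.18) → (206.43,230.80) → (139.27,100.98). Open path.

**Shape 2** — `<polygon>` closed polygon, stroke `#ff00ff` → cut (S802, F1407). Machine vertices: (87.68,213.80) → (132.75,257.53) → (122.71,51.35) → (255.98,142.20) → (142.72,38.90) → (87.68,213.80). Closed: final G1 returns to the first vertex.

**Shape 3** — `<polyline>` line segment, stroke `#0000ff` → score (S504, F2389). Machine vertices: (187.38,92.79) → (231.80,276.64). Open path.

**Shape 4** — `<path>` regular polygon, stroke `#0000ff` → score (S504, F2389). Machine vertices: (220.16,79.83) → (230.34,69.20) → (230.03,54.48) → (219.40,44.30) → (204.68,44.61) → (194.50,55.24) → (194.81,69.96) → (205.44,80.14) → (220.16,79.83). Closed: final G1 returns to the first vertex.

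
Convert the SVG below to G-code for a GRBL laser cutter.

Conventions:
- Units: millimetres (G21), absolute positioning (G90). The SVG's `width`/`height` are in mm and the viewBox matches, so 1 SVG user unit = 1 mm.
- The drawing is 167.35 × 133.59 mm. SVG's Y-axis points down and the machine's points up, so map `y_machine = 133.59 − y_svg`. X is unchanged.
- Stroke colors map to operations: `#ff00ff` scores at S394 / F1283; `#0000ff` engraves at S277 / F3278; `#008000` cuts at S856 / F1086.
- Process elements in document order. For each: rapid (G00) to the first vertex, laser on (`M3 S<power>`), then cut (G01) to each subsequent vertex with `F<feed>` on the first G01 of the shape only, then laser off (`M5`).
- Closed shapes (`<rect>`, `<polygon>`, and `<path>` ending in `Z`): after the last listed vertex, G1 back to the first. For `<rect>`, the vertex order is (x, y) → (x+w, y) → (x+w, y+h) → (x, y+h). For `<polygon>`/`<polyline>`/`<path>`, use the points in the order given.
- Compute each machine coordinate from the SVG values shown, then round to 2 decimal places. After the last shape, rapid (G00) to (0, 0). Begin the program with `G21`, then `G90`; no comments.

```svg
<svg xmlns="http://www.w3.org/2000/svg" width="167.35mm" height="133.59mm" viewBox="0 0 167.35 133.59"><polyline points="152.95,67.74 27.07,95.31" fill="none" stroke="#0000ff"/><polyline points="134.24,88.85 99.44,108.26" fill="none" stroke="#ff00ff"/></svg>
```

viewBox `0 0 167.35 133.59` with mm width/height → 1 unit = 1 mm. Flip: y_m = 133.59 − y_svg.

**Shape 1** — `<polyline>` line segment, stroke `#0000ff` → engrave (S277, F3278). Machine vertices: (152.95,65.85) → (27.07,38.28). Open path.

**Shape 2** — `<polyline>` line segment, stroke `#ff00ff` → score (S394, F1283). Machine vertices: (134.24,44.74) → (99.44,25.33). Open path.

G21
G90
G00 X152.95 Y65.85
M3 S277
G01 X27.07 Y38.28 F3278
M5
G00 X134.24 Y44.74
M3 S394
G01 X99.44 Y25.33 F1283
M5
G00 X0.00 Y0.00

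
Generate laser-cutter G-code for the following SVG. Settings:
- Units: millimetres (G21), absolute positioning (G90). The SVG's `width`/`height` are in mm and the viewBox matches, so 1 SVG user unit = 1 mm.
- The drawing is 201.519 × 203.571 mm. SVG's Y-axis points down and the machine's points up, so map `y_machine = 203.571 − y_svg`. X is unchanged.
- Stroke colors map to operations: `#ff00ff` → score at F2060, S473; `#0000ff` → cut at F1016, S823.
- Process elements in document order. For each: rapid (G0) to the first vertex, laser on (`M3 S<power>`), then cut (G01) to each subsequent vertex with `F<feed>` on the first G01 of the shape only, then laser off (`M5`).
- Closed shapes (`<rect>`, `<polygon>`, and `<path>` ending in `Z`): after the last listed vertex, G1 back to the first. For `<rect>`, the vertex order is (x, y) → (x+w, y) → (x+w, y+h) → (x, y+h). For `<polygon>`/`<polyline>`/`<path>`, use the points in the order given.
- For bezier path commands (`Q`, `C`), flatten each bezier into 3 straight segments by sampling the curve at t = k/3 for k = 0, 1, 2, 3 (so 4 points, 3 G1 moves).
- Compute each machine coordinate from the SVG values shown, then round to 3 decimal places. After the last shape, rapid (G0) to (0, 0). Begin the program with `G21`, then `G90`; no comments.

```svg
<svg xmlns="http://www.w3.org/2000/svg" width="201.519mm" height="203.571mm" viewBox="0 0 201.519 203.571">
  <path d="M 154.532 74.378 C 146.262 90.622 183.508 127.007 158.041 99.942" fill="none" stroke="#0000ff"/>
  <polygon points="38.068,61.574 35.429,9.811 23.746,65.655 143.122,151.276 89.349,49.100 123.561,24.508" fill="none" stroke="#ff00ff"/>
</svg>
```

G21
G90
G0 X154.532 Y129.193
M3 S823
G01 X157.426 Y109.331 F1016
G01 X166.612 Y94.618
G01 X158.041 Y103.629
M5
G0 X38.068 Y141.997
M3 S473
G01 X35.429 Y193.760 F2060
G01 X23.746 Y137.916
G01 X143.122 Y52.295
G01 X89.349 Y154.471
G01 X123.561 Y179.063
G01 X38.068 Y141.997
M5
G0 X0.000 Y0.000

viewBox `0 0 201.519 203.571` with mm width/height → 1 unit = 1 mm. Flip: y_m = 203.571 − y_svg.

**Shape 1** — `<path>` cubic bezier, stroke `#0000ff` → cut (S823, F1016). Control points (SVG): P0=(154.532,74.378), P1=(146.262,90.622), P2=(183.508,127.007), P3=(158.041,99.942); sampled at t=k/3. Machine vertices: (154.532,129.193) → (157.426,109.331) → (166.612,94.618) → (158.041,103.629). Open path.

**Shape 2** — `<polygon>` closed polygon, stroke `#ff00ff` → score (S473, F2060). Machine vertices: (38.068,141.997) → (35.429,193.760) → (23.746,137.916) → (143.122,52.295) → (89.349,154.471) → (123.561,179.063) → (38.068,141.997). Closed: final G1 returns to the first vertex.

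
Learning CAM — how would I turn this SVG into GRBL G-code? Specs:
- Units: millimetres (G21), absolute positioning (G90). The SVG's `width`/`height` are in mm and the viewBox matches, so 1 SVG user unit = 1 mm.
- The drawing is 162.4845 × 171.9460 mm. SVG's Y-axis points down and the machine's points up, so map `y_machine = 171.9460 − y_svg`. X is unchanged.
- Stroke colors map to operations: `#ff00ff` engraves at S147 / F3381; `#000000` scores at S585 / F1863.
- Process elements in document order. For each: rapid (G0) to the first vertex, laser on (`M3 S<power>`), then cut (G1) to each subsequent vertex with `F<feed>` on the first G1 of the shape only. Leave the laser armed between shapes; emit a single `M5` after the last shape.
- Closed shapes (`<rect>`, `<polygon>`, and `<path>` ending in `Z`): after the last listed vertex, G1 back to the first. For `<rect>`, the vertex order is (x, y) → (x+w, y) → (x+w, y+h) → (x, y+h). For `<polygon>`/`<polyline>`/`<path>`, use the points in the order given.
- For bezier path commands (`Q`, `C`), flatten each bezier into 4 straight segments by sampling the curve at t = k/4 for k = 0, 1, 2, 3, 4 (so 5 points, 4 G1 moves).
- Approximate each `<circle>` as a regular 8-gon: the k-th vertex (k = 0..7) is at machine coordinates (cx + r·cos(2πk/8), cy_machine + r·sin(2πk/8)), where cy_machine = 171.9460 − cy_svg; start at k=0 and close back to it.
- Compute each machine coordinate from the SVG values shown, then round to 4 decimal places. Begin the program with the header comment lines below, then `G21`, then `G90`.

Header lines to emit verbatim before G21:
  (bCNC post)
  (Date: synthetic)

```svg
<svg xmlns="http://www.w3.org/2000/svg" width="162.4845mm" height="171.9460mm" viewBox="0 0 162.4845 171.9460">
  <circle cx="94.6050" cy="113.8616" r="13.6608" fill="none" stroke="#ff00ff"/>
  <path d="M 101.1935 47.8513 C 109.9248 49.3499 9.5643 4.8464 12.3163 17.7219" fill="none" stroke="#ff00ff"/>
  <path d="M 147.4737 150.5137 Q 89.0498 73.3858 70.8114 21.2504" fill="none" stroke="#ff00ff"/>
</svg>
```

(bCNC post)
(Date: synthetic)
G21
G90
G0 X108.2658 Y58.0844
M3 S147
G1 X104.2646 Y67.7440 F3381
G1 X94.6050 Y71.7452
G1 X84.9454 Y67.7440
G1 X80.9442 Y58.0844
G1 X84.9454 Y48.4248
G1 X94.6050 Y44.4236
G1 X104.2646 Y48.4248
G1 X108.2658 Y58.0844
G0 X101.1935 Y124.0947
M3 S147
G1 X90.6030 Y129.9808 F3381
G1 X58.9971 Y143.4257
G1 X26.2702 Y154.7375
G1 X12.3163 Y154.2241
G0 X147.4737 Y21.4323
M3 S147
G1 X120.7733 Y58.4342 F3381
G1 X99.0962 Y92.3121
G1 X82.4422 Y123.0659
G1 X70.8114 Y150.6956
M5

viewBox `0 0 162.4845 171.9460` with mm width/height → 1 unit = 1 mm. Flip: y_m = 171.9460 − y_svg.

**Shape 1** — `<circle>` circle, stroke `#ff00ff` → engrave (S147, F3381). Machine vertices: (108.2658,58.0844) → (104.2646,67.7440) → (94.6050,71.7452) → (84.9454,67.7440) → (80.9442,58.0844) → (84.9454,48.4248) → (94.6050,44.4236) → (104.2646,48.4248) → (108.2658,58.0844). Closed: final G1 returns to the first vertex.

**Shape 2** — `<path>` cubic bezier, stroke `#ff00ff` → engrave (S147, F3381). Control points (SVG): P0=(101.1935,47.8513), P1=(109.9248,49.3499), P2=(9.5643,4.8464), P3=(12.3163,17.7219); sampled at t=k/4. Machine vertices: (101.1935,124.0947) → (90.6030,129.9808) → (58.9971,143.4257) → (26.2702,154.7375) → (12.3163,154.2241). Open path.

**Shape 3** — `<path>` quadratic bezier, stroke `#ff00ff` → engrave (S147, F3381). Control points (SVG): P0=(147.4737,150.5137), P1=(89.0498,73.3858), P2=(70.8114,21.2504); sampled at t=k/4. Machine vertices: (147.4737,21.4323) → (120.7733,58.4342) → (99.0962,92.3121) → (82.4422,123.0659) → (70.8114,150.6956). Open path.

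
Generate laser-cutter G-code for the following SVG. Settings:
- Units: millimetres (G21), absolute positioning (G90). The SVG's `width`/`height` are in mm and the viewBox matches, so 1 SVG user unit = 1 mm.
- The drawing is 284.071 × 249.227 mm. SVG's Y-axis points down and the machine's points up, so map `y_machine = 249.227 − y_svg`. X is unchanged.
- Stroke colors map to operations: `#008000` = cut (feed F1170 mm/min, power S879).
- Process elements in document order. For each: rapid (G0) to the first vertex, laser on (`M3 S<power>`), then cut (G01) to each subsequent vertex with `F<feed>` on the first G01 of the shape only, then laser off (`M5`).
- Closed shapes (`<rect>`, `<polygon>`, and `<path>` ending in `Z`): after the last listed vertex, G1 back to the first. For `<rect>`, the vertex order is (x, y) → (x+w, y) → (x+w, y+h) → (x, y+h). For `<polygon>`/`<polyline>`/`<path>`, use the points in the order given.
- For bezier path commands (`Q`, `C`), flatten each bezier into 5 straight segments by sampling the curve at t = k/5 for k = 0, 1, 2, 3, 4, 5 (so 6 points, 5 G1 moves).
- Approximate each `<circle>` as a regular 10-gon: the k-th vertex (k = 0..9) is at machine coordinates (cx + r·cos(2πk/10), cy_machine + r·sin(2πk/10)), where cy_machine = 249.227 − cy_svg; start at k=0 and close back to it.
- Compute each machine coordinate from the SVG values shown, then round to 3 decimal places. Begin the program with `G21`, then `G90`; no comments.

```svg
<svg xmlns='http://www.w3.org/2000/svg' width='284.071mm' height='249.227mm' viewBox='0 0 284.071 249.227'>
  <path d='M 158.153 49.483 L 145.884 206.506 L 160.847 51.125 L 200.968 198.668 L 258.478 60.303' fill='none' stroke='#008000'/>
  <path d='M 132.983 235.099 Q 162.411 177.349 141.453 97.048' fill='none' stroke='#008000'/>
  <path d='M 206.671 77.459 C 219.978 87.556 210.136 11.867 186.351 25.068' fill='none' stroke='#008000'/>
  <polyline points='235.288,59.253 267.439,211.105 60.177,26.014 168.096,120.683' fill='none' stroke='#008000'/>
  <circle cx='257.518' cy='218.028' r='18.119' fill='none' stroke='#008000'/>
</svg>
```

Since the viewBox matches the mm dimensions, user units are millimetres directly. The only transform is the Y-flip y_m = 249.227 − y_svg.

Shape 1 is a open polyline drawn with `<path>`. Its stroke #008000 means cut at S879, F1170. After flipping Y the toolpath is (158.153,199.744) → (145.884,42.721) → (160.847,198.102) → (200.968,50.559) → (258.478,188.924).

Shape 2 is a quadratic bezier drawn with `<path>`. Its stroke #008000 means cut at S879, F1170. After flipping Y the toolpath is (132.983,14.128) → (142.739,38.130) → (148.464,63.936) → (150.158,91.546) → (147.821,120.961) → (141.453,152.179).

Shape 3 is a cubic bezier drawn with `<path>`. Its stroke #008000 means cut at S879, F1170. After flipping Y the toolpath is (206.671,171.768) → (211.951,174.607) → (212.117,189.650) → (207.611,208.512) → (198.875,222.810) → (186.351,224.159).

Shape 4 is a open polyline drawn with `<polyline>`. Its stroke #008000 means cut at S879, F1170. After flipping Y the toolpath is (235.288,189.974) → (267.439,38.122) → (60.177,223.213) → (168.096,128.544).

Shape 5 is a circle drawn with `<circle>`. Its stroke #008000 means cut at S879, F1170. After flipping Y the toolpath is (275.637,31.199) → (272.177,41.849) → (263.117,48.431) → (251.919,48.431) → (242.859,41.849) → (239.399,31.199) → (242.859,20.549) → (251.919,13.967) → (263.117,13.967) → (272.177,20.549) → (275.637,31.199), returning to the start.

G21
G90
G0 X158.153 Y199.744
M3 S879
G01 X145.884 Y42.721 F1170
G01 X160.847 Y198.102
G01 X200.968 Y50.559
G01 X258.478 Y188.924
M5
G0 X132.983 Y14.128
M3 S879
G01 X142.739 Y38.130 F1170
G01 X148.464 Y63.936
G01 X150.158 Y91.546
G01 X147.821 Y120.961
G01 X141.453 Y152.179
M5
G0 X206.671 Y171.768
M3 S879
G01 X211.951 Y174.607 F1170
G01 X212.117 Y189.650
G01 X207.611 Y208.512
G01 X198.875 Y222.810
G01 X186.351 Y224.159
M5
G0 X235.288 Y189.974
M3 S879
G01 X267.439 Y38.122 F1170
G01 X60.177 Y223.213
G01 X168.096 Y128.544
M5
G0 X275.637 Y31.199
M3 S879
G01 X272.177 Y41.849 F1170
G01 X263.117 Y48.431
G01 X251.919 Y48.431
G01 X242.859 Y41.849
G01 X239.399 Y31.199
G01 X242.859 Y20.549
G01 X251.919 Y13.967
G01 X263.117 Y13.967
G01 X272.177 Y20.549
G01 X275.637 Y31.199
M5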